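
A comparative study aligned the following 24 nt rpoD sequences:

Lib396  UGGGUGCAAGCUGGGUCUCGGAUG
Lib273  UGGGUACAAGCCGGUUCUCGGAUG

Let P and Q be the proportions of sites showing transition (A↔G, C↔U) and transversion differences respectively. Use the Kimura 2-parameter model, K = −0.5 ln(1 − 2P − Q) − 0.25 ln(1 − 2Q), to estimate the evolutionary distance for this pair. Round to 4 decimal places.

0.1386

The sequences differ at positions 6 (G/A, transition), 12 (U/C, transition), 15 (G/U, transversion).
Of the 3 differences, 2 transitions and 1 transversion over 24 sites: P = 2/24 = 0.083333, Q = 1/24 = 0.041667.
d = −0.5·ln(0.791667) − 0.25·ln(0.916666) = −0.5·(-0.233614) − 0.25·(-0.087012) = 0.1386.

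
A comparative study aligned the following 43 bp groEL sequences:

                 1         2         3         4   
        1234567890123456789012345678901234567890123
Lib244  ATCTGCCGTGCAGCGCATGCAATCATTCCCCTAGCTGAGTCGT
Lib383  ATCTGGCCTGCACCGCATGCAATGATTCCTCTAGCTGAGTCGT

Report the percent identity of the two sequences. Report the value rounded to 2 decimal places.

The sequences differ at positions 6 (C/G), 8 (G/C), 13 (G/C), 24 (C/G), 30 (C/T).
38 of the 43 sites match, so the percent identity is 38/43 × 100 = 88.37%.

88.37%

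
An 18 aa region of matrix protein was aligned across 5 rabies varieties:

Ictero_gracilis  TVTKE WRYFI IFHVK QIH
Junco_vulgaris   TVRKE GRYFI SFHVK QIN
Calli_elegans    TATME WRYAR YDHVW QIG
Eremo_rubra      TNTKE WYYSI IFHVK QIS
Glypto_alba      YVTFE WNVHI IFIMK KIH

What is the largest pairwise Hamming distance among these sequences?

14

Pairwise Hamming distances:
  Ictero_gracilis vs Junco_vulgaris: 4
  Ictero_gracilis vs Calli_elegans: 8
  Ictero_gracilis vs Eremo_rubra: 4
  Ictero_gracilis vs Glypto_alba: 8
  Junco_vulgaris vs Calli_elegans: 10
  Junco_vulgaris vs Eremo_rubra: 7
  Junco_vulgaris vs Glypto_alba: 12
  Calli_elegans vs Eremo_rubra: 9
  Calli_elegans vs Glypto_alba: 14
  Eremo_rubra vs Glypto_alba: 10
The largest is 14, between Calli_elegans and Glypto_alba.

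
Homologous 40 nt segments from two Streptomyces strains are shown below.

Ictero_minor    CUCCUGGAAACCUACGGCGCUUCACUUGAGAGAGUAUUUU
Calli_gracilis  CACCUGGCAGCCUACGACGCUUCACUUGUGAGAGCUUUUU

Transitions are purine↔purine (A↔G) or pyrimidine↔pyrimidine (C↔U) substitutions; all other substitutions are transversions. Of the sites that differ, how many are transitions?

Differing sites — 2:U/A (Tv); 8:A/C (Tv); 10:A/G (Ti); 17:G/A (Ti); 29:A/U (Tv); 35:U/C (Ti); 36:A/U (Tv).
Of the 7 differences, 3 transitions and 4 transversions, so the answer is 3.

3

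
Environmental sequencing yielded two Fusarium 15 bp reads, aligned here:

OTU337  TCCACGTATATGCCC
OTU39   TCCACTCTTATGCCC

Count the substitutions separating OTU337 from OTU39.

3

Differing sites — 6:G/T; 7:T/C; 8:A/T.
That gives 3 mismatches out of 15 aligned sites, so the Hamming distance is 3.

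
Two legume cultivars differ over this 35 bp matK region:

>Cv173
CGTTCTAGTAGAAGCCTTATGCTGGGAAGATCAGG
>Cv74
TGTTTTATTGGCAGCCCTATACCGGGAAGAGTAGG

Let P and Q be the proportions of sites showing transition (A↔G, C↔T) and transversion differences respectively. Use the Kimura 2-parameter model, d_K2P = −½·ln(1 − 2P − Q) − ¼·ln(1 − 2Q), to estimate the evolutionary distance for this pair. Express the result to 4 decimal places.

Differing sites — 1:C/T (Ti); 5:C/T (Ti); 8:G/T (Tv); 10:A/G (Ti); 12:A/C (Tv); 17:T/C (Ti); 21:G/A (Ti); 23:T/C (Ti); 31:T/G (Tv); 32:C/T (Ti).
Of the 10 differences, 7 transitions and 3 transversions over 35 sites: P = 7/35 = 0.200000, Q = 3/35 = 0.085714.
d = −0.5·ln(0.514286) − 0.25·ln(0.828572) = −0.5·(-0.664976) − 0.25·(-0.188052) = 0.3795.

0.3795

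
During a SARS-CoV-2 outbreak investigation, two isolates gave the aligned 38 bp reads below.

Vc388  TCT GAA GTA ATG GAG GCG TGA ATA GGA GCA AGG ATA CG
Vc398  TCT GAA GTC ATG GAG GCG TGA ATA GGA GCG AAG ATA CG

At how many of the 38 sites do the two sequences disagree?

3

Mismatches occur at site 9 (A↔C), site 30 (A↔G), site 32 (G↔A).
That gives 3 mismatches out of 38 aligned sites, so the Hamming distance is 3.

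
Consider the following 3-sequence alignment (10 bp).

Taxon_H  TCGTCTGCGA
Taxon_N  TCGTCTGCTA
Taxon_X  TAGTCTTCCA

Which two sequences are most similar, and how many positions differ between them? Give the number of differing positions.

Pairwise Hamming distances:
  Taxon_H vs Taxon_N: 1
  Taxon_H vs Taxon_X: 3
  Taxon_N vs Taxon_X: 3
The smallest is 1, between Taxon_H and Taxon_N.

1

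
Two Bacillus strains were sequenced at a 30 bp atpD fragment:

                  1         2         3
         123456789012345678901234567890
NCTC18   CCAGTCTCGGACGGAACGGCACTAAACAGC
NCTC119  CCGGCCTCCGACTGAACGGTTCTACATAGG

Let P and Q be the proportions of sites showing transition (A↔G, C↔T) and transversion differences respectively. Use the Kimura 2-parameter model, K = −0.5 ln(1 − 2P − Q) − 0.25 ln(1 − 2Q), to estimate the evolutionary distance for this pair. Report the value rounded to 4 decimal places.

Differing sites — 3:A/G (Ti); 5:T/C (Ti); 9:G/C (Tv); 13:G/T (Tv); 20:C/T (Ti); 21:A/T (Tv); 25:A/C (Tv); 27:C/T (Ti); 30:C/G (Tv).
Of the 9 differences, 4 transitions and 5 transversions over 30 sites: P = 4/30 = 0.133333, Q = 5/30 = 0.166667.
d = −0.5·ln(0.566667) − 0.25·ln(0.666666) = −0.5·(-0.567983) − 0.25·(-0.405466) = 0.3854.

0.3854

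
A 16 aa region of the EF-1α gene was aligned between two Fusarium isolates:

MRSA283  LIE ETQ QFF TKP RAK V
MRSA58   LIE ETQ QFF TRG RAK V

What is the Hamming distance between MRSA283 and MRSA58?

2

Mismatches occur at site 11 (K↔R), site 12 (P↔G).
That gives 2 mismatches out of 16 aligned sites, so the Hamming distance is 2.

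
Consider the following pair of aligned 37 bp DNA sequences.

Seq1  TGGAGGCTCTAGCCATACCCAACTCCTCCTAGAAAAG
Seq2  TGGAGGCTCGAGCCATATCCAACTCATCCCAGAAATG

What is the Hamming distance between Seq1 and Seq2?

Mismatches occur at site 10 (T→G), site 18 (C→T), site 26 (C→A), site 30 (T→C), site 36 (A→T).
That gives 5 mismatches out of 37 aligned sites, so the Hamming distance is 5.

5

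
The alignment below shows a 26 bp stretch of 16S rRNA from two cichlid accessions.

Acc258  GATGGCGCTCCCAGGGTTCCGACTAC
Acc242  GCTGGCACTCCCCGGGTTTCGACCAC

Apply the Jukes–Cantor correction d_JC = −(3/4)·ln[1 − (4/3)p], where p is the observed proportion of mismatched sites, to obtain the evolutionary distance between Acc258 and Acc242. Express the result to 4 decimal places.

The sequences differ at positions 2 (A/C), 7 (G/A), 13 (A/C), 19 (C/T), 24 (T/C).
p = 5/26 = 0.192308.
d = −0.75 · ln(1 − (4/3)·0.192308) = −0.75 · ln(0.743589) = −0.75 · (-0.296267) = 0.2222.

0.2222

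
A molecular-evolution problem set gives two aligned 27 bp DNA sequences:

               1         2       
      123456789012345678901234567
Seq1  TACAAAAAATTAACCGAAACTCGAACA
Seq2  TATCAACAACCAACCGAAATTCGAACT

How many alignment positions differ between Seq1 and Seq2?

Mismatches occur at site 3 (C→T), site 4 (A→C), site 7 (A→C), site 10 (T→C), site 11 (T→C), site 20 (C→T), site 27 (A→T).
That gives 7 mismatches out of 27 aligned sites, so the Hamming distance is 7.

7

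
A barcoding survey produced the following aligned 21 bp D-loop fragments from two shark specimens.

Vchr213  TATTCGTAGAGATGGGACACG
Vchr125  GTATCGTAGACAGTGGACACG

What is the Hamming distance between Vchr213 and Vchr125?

6

Mismatches occur at site 1 (T↔G), site 2 (A↔T), site 3 (T↔A), site 11 (G↔C), site 13 (T↔G), site 14 (G↔T).
That gives 6 mismatches out of 21 aligned sites, so the Hamming distance is 6.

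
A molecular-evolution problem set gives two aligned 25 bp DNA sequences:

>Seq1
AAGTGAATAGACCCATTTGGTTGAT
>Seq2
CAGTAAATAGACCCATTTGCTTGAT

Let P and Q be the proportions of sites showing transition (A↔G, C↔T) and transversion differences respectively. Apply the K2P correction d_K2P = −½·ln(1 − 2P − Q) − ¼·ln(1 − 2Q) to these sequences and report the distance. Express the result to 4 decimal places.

The sequences differ at positions 1 (A/C, transversion), 5 (G/A, transition), 20 (G/C, transversion).
Of the 3 differences, 1 transition and 2 transversions over 25 sites: P = 1/25 = 0.040000, Q = 2/25 = 0.080000.
d = −0.5·ln(0.840000) − 0.25·ln(0.840000) = −0.5·(-0.174353) − 0.25·(-0.174353) = 0.1308.

0.1308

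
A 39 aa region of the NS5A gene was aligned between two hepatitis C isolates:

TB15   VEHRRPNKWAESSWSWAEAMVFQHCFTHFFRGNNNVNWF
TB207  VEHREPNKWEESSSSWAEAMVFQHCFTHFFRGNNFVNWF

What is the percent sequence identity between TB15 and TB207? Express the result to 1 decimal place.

Differing sites — 5:R/E; 10:A/E; 14:W/S; 35:N/F.
35 of the 39 sites match, so the percent identity is 35/39 × 100 = 89.7%.

89.7%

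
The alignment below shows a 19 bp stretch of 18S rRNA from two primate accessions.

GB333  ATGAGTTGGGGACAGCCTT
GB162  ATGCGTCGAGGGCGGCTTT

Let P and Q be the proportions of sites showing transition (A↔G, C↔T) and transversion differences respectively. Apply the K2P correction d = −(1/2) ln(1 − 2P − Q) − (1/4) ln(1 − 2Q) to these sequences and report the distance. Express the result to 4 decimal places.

Mismatches occur at site 4 (A/C, transversion), site 7 (T/C, transition), site 9 (G/A, transition), site 12 (A/G, transition), site 14 (A/G, transition), site 17 (C/T, transition).
Of the 6 differences, 5 transitions and 1 transversion over 19 sites: P = 5/19 = 0.263158, Q = 1/19 = 0.052632.
d = −0.5·ln(0.421052) − 0.25·ln(0.894736) = −0.5·(-0.864999) − 0.25·(-0.111227) = 0.4603.

0.4603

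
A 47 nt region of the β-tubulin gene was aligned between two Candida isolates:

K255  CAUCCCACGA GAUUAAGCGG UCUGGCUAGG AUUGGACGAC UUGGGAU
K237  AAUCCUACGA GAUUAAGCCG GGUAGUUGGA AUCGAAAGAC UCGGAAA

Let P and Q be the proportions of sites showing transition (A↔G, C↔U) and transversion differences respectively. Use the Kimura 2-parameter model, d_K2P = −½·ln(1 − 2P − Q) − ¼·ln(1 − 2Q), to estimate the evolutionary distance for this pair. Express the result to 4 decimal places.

Mismatches occur at site 1 (C→A, transversion), site 6 (C→U, transition), site 19 (G→C, transversion), site 21 (U→G, transversion), site 22 (C→G, transversion), site 24 (G→A, transition), site 26 (C→U, transition), site 28 (A→G, transition), site 30 (G→A, transition), site 33 (U→C, transition), site 35 (G→A, transition), site 37 (C→A, transversion), site 42 (U→C, transition), site 45 (G→A, transition), site 47 (U→A, transversion).
Of the 15 differences, 9 transitions and 6 transversions over 47 sites: P = 9/47 = 0.191489, Q = 6/47 = 0.127660.
d = −0.5·ln(0.489362) − 0.25·ln(0.744680) = −0.5·(-0.714653) − 0.25·(-0.294801) = 0.4310.

0.4310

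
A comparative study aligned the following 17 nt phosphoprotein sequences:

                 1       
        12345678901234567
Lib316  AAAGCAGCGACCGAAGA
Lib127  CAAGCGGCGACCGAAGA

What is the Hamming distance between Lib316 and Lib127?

2

Mismatches occur at site 1 (A→C), site 6 (A→G).
That gives 2 mismatches out of 17 aligned sites, so the Hamming distance is 2.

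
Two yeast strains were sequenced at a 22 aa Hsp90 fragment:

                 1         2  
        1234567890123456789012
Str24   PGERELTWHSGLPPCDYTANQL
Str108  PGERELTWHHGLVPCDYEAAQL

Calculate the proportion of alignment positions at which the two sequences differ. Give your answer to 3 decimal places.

The sequences differ at positions 10 (S/H), 13 (P/V), 18 (T/E), 20 (N/A).
There are 4 differences over 22 sites, so p = 4/22 = 0.182.

0.182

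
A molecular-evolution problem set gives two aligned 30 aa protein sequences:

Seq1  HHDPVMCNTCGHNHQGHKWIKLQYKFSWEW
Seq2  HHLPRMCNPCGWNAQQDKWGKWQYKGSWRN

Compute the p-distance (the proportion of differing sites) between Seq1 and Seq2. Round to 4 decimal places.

0.4000

Differing sites — 3:D/L; 5:V/R; 9:T/P; 12:H/W; 14:H/A; 16:G/Q; 17:H/D; 20:I/G; 22:L/W; 26:F/G; 29:E/R; 30:W/N.
There are 12 differences over 30 sites, so p = 12/30 = 0.4000.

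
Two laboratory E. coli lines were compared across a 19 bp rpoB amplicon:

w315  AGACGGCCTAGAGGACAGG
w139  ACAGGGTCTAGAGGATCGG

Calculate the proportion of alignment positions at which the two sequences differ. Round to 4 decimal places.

0.2632

Differing sites — 2:G/C; 4:C/G; 7:C/T; 16:C/T; 17:A/C.
There are 5 differences over 19 sites, so p = 5/19 = 0.2632.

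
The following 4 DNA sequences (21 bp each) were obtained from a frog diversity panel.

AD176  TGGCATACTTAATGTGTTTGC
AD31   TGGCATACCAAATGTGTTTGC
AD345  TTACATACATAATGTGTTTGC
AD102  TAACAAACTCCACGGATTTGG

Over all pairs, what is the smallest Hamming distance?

2

Pairwise Hamming distances:
  AD176 vs AD31: 2
  AD176 vs AD345: 3
  AD176 vs AD102: 9
  AD31 vs AD345: 4
  AD31 vs AD102: 10
  AD345 vs AD102: 9
The smallest is 2, between AD176 and AD31.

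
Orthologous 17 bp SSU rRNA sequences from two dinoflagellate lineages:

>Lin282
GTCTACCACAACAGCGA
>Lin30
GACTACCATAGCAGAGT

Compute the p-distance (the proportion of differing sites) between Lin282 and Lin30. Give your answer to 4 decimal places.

0.2941

Differing sites — 2:T/A; 9:C/T; 11:A/G; 15:C/A; 17:A/T.
There are 5 differences over 17 sites, so p = 5/17 = 0.2941.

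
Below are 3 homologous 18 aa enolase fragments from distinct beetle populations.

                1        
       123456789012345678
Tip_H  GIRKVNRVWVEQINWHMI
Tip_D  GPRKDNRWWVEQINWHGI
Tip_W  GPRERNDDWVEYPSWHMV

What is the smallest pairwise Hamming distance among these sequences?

4

Pairwise Hamming distances:
  Tip_H vs Tip_D: 4
  Tip_H vs Tip_W: 9
  Tip_D vs Tip_W: 9
The smallest is 4, between Tip_H and Tip_D.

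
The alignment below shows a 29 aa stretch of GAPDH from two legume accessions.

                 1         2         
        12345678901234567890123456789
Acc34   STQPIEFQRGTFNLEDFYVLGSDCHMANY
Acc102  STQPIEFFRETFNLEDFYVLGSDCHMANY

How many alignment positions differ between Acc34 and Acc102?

Differing sites — 8:Q/F; 10:G/E.
That gives 2 mismatches out of 29 aligned sites, so the Hamming distance is 2.

2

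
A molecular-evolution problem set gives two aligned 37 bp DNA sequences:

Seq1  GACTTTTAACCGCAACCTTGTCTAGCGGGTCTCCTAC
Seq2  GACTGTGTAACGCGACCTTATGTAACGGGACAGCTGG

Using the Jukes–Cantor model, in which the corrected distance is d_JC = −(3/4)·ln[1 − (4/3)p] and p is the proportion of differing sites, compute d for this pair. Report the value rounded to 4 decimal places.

0.4740

Mismatches occur at site 5 (T↔G), site 7 (T↔G), site 8 (A↔T), site 10 (C↔A), site 14 (A↔G), site 20 (G↔A), site 22 (C↔G), site 25 (G↔A), site 30 (T↔A), site 32 (T↔A), site 33 (C↔G), site 36 (A↔G), site 37 (C↔G).
p = 13/37 = 0.351351.
d = −0.75 · ln(1 − (4/3)·0.351351) = −0.75 · ln(0.531532) = −0.75 · (-0.631992) = 0.4740.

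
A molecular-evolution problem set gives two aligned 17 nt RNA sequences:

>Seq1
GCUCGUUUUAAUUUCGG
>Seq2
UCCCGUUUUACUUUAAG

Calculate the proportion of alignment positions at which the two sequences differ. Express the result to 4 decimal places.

Differing sites — 1:G/U; 3:U/C; 11:A/C; 15:C/A; 16:G/A.
There are 5 differences over 17 sites, so p = 5/17 = 0.2941.

0.2941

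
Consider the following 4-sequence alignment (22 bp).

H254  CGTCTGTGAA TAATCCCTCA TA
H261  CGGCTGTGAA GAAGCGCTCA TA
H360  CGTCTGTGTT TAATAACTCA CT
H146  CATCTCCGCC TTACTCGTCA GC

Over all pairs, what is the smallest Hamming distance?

Pairwise Hamming distances:
  H254 vs H261: 4
  H254 vs H360: 6
  H254 vs H146: 11
  H261 vs H360: 9
  H261 vs H146: 14
  H360 vs H146: 12
The smallest is 4, between H254 and H261.

4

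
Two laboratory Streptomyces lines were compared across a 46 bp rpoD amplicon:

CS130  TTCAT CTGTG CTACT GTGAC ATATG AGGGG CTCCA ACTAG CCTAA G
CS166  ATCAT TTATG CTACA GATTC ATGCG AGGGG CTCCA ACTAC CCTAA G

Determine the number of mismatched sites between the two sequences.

The sequences differ at positions 1 (T/A), 6 (C/T), 8 (G/A), 15 (T/A), 17 (T/A), 18 (G/T), 19 (A/T), 23 (A/G), 24 (T/C), 40 (G/C).
That gives 10 mismatches out of 46 aligned sites, so the Hamming distance is 10.

10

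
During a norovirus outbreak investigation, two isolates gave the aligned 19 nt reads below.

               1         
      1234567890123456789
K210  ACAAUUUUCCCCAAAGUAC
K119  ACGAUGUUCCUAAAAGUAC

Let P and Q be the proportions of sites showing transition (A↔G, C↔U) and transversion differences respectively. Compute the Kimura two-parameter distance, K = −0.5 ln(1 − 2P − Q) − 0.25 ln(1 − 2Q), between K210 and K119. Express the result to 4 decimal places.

0.2488

Differing sites — 3:A/G (Ti); 6:U/G (Tv); 11:C/U (Ti); 12:C/A (Tv).
Of the 4 differences, 2 transitions and 2 transversions over 19 sites: P = 2/19 = 0.105263, Q = 2/19 = 0.105263.
d = −0.5·ln(0.684211) − 0.25·ln(0.789474) = −0.5·(-0.379489) − 0.25·(-0.236388) = 0.2488.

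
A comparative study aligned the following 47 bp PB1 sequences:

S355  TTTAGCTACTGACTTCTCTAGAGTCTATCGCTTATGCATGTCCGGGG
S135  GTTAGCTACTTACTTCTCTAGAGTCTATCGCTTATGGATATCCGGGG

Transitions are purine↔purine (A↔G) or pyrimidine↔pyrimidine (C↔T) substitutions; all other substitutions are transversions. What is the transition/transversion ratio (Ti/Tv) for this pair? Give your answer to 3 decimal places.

The sequences differ at positions 1 (T/G, transversion), 11 (G/T, transversion), 37 (C/G, transversion), 40 (G/A, transition).
Of the 4 differences, 1 transition and 3 transversions, so Ti/Tv = 1/3 = 0.333.

0.333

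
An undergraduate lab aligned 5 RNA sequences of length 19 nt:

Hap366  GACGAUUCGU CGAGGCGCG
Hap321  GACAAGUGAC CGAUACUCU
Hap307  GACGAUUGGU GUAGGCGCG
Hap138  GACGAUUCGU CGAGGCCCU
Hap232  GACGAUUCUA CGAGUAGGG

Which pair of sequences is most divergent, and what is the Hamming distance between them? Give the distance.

Pairwise Hamming distances:
  Hap366 vs Hap321: 9
  Hap366 vs Hap307: 3
  Hap366 vs Hap138: 2
  Hap366 vs Hap232: 5
  Hap321 vs Hap307: 10
  Hap321 vs Hap138: 8
  Hap321 vs Hap232: 11
  Hap307 vs Hap138: 5
  Hap307 vs Hap232: 8
  Hap138 vs Hap232: 7
The largest is 11, between Hap321 and Hap232.

11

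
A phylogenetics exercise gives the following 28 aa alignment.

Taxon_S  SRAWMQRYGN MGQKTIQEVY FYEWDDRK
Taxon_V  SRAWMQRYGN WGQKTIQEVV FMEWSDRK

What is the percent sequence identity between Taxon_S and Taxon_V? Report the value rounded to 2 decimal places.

85.71%

The sequences differ at positions 11 (M/W), 20 (Y/V), 22 (Y/M), 25 (D/S).
24 of the 28 sites match, so the percent identity is 24/28 × 100 = 85.71%.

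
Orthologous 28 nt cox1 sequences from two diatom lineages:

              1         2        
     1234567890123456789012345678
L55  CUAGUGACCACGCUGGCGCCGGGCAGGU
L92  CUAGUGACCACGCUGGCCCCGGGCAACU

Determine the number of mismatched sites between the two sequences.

Differing sites — 18:G/C; 26:G/A; 27:G/C.
That gives 3 mismatches out of 28 aligned sites, so the Hamming distance is 3.

3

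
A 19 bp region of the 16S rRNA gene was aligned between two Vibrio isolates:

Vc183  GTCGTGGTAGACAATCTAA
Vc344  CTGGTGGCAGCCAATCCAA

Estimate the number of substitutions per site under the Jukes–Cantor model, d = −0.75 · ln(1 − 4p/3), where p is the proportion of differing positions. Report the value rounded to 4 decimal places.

Differing sites — 1:G/C; 3:C/G; 8:T/C; 11:A/C; 17:T/C.
p = 5/19 = 0.263158.
d = −0.75 · ln(1 − (4/3)·0.263158) = −0.75 · ln(0.649123) = −0.75 · (-0.432133) = 0.3241.

0.3241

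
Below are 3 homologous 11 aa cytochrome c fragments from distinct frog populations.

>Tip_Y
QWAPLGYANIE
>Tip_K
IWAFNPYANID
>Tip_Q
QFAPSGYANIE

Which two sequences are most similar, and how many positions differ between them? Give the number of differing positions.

Pairwise Hamming distances:
  Tip_Y vs Tip_K: 5
  Tip_Y vs Tip_Q: 2
  Tip_K vs Tip_Q: 6
The smallest is 2, between Tip_Y and Tip_Q.

2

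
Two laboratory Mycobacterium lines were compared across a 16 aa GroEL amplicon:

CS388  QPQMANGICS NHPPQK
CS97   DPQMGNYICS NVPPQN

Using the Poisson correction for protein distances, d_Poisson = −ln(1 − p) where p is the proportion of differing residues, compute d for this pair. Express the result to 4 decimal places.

Mismatches occur at site 1 (Q→D), site 5 (A→G), site 7 (G→Y), site 12 (H→V), site 16 (K→N).
p = 5/16 = 0.312500.
d = −ln(1 − 0.312500) = −ln(0.687500) = 0.3747.

0.3747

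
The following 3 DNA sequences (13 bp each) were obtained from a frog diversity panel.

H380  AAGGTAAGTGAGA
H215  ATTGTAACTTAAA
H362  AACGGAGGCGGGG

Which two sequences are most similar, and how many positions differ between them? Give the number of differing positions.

5

Pairwise Hamming distances:
  H380 vs H215: 5
  H380 vs H362: 6
  H215 vs H362: 10
The smallest is 5, between H380 and H215.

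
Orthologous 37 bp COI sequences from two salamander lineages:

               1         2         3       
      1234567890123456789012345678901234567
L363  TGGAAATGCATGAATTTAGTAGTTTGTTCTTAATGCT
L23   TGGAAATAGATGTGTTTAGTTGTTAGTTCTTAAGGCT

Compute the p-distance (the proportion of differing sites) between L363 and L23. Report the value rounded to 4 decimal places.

0.1892

Differing sites — 8:G/A; 9:C/G; 13:A/T; 14:A/G; 21:A/T; 25:T/A; 34:T/G.
There are 7 differences over 37 sites, so p = 7/37 = 0.1892.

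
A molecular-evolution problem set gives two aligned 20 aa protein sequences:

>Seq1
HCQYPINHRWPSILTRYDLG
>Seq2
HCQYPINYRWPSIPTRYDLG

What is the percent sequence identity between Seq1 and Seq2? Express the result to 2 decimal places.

Mismatches occur at site 8 (H↔Y), site 14 (L↔P).
18 of the 20 sites match, so the percent identity is 18/20 × 100 = 90.00%.

90.00%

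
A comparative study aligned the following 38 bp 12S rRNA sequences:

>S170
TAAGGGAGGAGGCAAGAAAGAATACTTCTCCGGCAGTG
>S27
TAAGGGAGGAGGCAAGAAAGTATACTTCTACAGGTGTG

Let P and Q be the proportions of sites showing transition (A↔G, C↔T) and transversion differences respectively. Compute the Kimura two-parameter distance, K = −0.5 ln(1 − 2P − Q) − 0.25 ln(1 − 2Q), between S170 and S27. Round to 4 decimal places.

Mismatches occur at site 21 (A↔T, transversion), site 30 (C↔A, transversion), site 32 (G↔A, transition), site 34 (C↔G, transversion), site 35 (A↔T, transversion).
Of the 5 differences, 1 transition and 4 transversions over 38 sites: P = 1/38 = 0.026316, Q = 4/38 = 0.105263.
d = −0.5·ln(0.842105) − 0.25·ln(0.789474) = −0.5·(-0.171851) − 0.25·(-0.236388) = 0.1450.

0.1450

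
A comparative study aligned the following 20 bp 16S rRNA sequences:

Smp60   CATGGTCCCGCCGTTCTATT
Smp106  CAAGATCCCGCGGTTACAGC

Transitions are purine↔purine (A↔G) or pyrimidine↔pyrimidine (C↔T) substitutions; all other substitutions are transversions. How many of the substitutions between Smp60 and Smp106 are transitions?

Mismatches occur at site 3 (T/A, transversion), site 5 (G/A, transition), site 12 (C/G, transversion), site 16 (C/A, transversion), site 17 (T/C, transition), site 19 (T/G, transversion), site 20 (T/C, transition).
Of the 7 differences, 3 transitions and 4 transversions, so the answer is 3.

3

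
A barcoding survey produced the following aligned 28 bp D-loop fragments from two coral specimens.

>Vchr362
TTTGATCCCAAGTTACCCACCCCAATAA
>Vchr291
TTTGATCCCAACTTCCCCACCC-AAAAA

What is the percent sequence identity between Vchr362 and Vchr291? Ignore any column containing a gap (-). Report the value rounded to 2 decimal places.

Excluding the 1 gap column leaves 27 comparable sites.
Differing sites — 12:G/C; 15:A/C; 26:T/A.
24 of the 27 comparable sites match, so the percent identity is 24/27 × 100 = 88.89%.

88.89%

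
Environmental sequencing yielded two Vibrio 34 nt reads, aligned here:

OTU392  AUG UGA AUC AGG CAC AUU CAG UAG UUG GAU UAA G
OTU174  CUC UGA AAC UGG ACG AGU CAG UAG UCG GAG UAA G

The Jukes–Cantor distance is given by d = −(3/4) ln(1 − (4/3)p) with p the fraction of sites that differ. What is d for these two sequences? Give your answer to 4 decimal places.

The sequences differ at positions 1 (A/C), 3 (G/C), 8 (U/A), 10 (A/U), 13 (C/A), 14 (A/C), 15 (C/G), 17 (U/G), 26 (U/C), 30 (U/G).
p = 10/34 = 0.294118.
d = −0.75 · ln(1 − (4/3)·0.294118) = −0.75 · ln(0.607843) = −0.75 · (-0.497839) = 0.3734.

0.3734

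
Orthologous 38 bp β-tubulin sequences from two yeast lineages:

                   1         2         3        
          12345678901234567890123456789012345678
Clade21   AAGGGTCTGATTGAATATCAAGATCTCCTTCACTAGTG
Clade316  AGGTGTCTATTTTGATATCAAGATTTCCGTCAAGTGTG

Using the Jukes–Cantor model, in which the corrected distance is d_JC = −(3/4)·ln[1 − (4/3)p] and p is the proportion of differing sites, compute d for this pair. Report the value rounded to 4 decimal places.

Differing sites — 2:A/G; 4:G/T; 9:G/A; 10:A/T; 13:G/T; 14:A/G; 25:C/T; 29:T/G; 33:C/A; 34:T/G; 35:A/T.
p = 11/38 = 0.289474.
d = −0.75 · ln(1 − (4/3)·0.289474) = −0.75 · ln(0.614035) = −0.75 · (-0.487703) = 0.3658.

0.3658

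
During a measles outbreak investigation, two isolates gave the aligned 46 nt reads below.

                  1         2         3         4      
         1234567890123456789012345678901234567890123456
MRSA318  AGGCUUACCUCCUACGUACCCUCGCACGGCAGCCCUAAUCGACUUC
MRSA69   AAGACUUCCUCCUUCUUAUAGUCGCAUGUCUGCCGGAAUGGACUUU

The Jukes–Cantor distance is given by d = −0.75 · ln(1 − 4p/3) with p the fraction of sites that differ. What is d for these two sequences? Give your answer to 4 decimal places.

The sequences differ at positions 2 (G/A), 4 (C/A), 5 (U/C), 7 (A/U), 14 (A/U), 16 (G/U), 19 (C/U), 20 (C/A), 21 (C/G), 27 (C/U), 29 (G/U), 31 (A/U), 35 (C/G), 36 (U/G), 40 (C/G), 46 (C/U).
p = 16/46 = 0.347826.
d = −0.75 · ln(1 − (4/3)·0.347826) = −0.75 · ln(0.536232) = −0.75 · (-0.623188) = 0.4674.

0.4674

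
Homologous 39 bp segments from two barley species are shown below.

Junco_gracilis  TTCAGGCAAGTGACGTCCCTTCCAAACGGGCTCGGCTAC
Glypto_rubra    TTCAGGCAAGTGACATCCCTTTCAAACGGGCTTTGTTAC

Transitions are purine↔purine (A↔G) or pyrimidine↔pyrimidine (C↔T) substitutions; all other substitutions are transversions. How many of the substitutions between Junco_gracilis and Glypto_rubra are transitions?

4

Mismatches occur at site 15 (G↔A, transition), site 22 (C↔T, transition), site 33 (C↔T, transition), site 34 (G↔T, transversion), site 36 (C↔T, transition).
Of the 5 differences, 4 transitions and 1 transversion, so the answer is 4.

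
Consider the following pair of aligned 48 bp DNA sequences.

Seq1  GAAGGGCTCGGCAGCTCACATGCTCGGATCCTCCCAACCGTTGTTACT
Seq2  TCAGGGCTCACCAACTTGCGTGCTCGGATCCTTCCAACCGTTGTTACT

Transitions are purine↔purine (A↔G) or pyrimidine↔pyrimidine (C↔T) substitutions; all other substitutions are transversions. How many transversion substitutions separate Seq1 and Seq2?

3

Differing sites — 1:G/T (Tv); 2:A/C (Tv); 10:G/A (Ti); 11:G/C (Tv); 14:G/A (Ti); 17:C/T (Ti); 18:A/G (Ti); 20:A/G (Ti); 33:C/T (Ti).
Of the 9 differences, 6 transitions and 3 transversions, so the answer is 3.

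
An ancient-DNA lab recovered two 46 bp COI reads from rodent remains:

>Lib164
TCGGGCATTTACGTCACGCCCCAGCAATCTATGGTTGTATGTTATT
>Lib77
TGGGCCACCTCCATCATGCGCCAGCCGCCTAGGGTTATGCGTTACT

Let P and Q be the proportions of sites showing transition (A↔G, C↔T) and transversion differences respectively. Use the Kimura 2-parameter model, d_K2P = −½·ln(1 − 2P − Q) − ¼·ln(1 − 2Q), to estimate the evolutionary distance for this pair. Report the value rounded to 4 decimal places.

Mismatches occur at site 2 (C→G, transversion), site 5 (G→C, transversion), site 8 (T→C, transition), site 9 (T→C, transition), site 11 (A→C, transversion), site 13 (G→A, transition), site 17 (C→T, transition), site 20 (C→G, transversion), site 26 (A→C, transversion), site 27 (A→G, transition), site 28 (T→C, transition), site 32 (T→G, transversion), site 37 (G→A, transition), site 39 (A→G, transition), site 40 (T→C, transition), site 45 (T→C, transition).
Of the 16 differences, 10 transitions and 6 transversions over 46 sites: P = 10/46 = 0.217391, Q = 6/46 = 0.130435.
d = −0.5·ln(0.434783) − 0.25·ln(0.739130) = −0.5·(-0.832908) − 0.25·(-0.302281) = 0.4920.

0.4920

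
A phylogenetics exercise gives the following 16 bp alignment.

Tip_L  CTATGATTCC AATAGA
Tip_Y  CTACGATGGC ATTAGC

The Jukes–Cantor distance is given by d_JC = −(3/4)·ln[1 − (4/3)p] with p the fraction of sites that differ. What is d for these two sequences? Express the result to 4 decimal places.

0.4042

Differing sites — 4:T/C; 8:T/G; 9:C/G; 12:A/T; 16:A/C.
p = 5/16 = 0.312500.
d = −0.75 · ln(1 − (4/3)·0.312500) = −0.75 · ln(0.583333) = −0.75 · (-0.538997) = 0.4042.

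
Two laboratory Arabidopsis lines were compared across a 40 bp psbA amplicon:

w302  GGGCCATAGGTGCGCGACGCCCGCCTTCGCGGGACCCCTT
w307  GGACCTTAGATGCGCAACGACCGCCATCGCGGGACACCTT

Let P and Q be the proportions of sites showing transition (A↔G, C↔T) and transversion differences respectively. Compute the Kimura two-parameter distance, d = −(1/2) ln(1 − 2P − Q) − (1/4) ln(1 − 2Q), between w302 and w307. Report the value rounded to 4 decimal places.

Mismatches occur at site 3 (G↔A, transition), site 6 (A↔T, transversion), site 10 (G↔A, transition), site 16 (G↔A, transition), site 20 (C↔A, transversion), site 26 (T↔A, transversion), site 36 (C↔A, transversion).
Of the 7 differences, 3 transitions and 4 transversions over 40 sites: P = 3/40 = 0.075000, Q = 4/40 = 0.100000.
d = −0.5·ln(0.750000) − 0.25·ln(0.800000) = −0.5·(-0.287682) − 0.25·(-0.223144) = 0.1996.

0.1996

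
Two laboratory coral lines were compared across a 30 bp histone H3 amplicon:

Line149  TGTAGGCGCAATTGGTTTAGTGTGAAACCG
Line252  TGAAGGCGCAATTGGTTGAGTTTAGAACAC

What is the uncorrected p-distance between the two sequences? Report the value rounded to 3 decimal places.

The sequences differ at positions 3 (T/A), 18 (T/G), 22 (G/T), 24 (G/A), 25 (A/G), 29 (C/A), 30 (G/C).
There are 7 differences over 30 sites, so p = 7/30 = 0.233.

0.233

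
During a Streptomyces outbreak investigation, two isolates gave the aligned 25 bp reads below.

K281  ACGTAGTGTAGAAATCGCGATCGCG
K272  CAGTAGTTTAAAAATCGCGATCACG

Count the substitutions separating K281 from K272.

5

Differing sites — 1:A/C; 2:C/A; 8:G/T; 11:G/A; 23:G/A.
That gives 5 mismatches out of 25 aligned sites, so the Hamming distance is 5.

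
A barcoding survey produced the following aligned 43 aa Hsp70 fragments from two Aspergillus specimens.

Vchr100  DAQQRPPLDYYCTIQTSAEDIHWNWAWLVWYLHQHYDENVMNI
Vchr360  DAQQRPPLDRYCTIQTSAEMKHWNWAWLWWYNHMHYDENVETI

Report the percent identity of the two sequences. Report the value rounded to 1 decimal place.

81.4%

Mismatches occur at site 10 (Y/R), site 20 (D/M), site 21 (I/K), site 29 (V/W), site 32 (L/N), site 34 (Q/M), site 41 (M/E), site 42 (N/T).
35 of the 43 sites match, so the percent identity is 35/43 × 100 = 81.4%.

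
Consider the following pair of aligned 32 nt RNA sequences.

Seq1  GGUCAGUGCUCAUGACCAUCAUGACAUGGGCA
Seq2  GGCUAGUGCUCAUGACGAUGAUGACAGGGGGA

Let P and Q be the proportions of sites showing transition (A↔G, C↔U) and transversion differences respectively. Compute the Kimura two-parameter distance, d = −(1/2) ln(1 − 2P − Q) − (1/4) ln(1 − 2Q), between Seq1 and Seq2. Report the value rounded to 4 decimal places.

The sequences differ at positions 3 (U/C, transition), 4 (C/U, transition), 17 (C/G, transversion), 20 (C/G, transversion), 27 (U/G, transversion), 31 (C/G, transversion).
Of the 6 differences, 2 transitions and 4 transversions over 32 sites: P = 2/32 = 0.062500, Q = 4/32 = 0.125000.
d = −0.5·ln(0.750000) − 0.25·ln(0.750000) = −0.5·(-0.287682) − 0.25·(-0.287682) = 0.2158.

0.2158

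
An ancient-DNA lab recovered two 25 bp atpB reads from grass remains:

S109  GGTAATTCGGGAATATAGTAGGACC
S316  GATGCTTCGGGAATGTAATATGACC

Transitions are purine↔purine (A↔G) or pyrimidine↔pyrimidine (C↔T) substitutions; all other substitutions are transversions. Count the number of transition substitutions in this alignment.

4

The sequences differ at positions 2 (G/A, transition), 4 (A/G, transition), 5 (A/C, transversion), 15 (A/G, transition), 18 (G/A, transition), 21 (G/T, transversion).
Of the 6 differences, 4 transitions and 2 transversions, so the answer is 4.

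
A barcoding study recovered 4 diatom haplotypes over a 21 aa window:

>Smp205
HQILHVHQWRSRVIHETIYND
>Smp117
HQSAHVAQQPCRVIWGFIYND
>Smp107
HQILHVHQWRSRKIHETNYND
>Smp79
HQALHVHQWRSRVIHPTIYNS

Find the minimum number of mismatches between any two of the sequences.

2

Pairwise Hamming distances:
  Smp205 vs Smp117: 9
  Smp205 vs Smp107: 2
  Smp205 vs Smp79: 3
  Smp117 vs Smp107: 11
  Smp117 vs Smp79: 10
  Smp107 vs Smp79: 5
The smallest is 2, between Smp205 and Smp107.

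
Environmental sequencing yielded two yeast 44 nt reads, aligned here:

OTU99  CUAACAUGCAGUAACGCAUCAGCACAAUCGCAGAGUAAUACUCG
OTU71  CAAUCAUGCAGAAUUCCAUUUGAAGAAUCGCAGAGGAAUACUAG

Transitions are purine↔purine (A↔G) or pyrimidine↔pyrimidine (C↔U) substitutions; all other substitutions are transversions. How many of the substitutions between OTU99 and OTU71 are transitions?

Mismatches occur at site 2 (U→A, transversion), site 4 (A→U, transversion), site 12 (U→A, transversion), site 14 (A→U, transversion), site 15 (C→U, transition), site 16 (G→C, transversion), site 20 (C→U, transition), site 21 (A→U, transversion), site 23 (C→A, transversion), site 25 (C→G, transversion), site 36 (U→G, transversion), site 43 (C→A, transversion).
Of the 12 differences, 2 transitions and 10 transversions, so the answer is 2.

2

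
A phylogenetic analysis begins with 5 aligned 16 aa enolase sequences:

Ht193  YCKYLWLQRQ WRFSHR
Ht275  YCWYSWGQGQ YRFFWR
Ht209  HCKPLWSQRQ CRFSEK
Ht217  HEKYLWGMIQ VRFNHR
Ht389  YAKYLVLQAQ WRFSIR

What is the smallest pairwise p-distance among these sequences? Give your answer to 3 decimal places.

0.250

Pairwise Hamming distances:
  Ht193 vs Ht275: 7
  Ht193 vs Ht209: 6
  Ht193 vs Ht217: 7
  Ht193 vs Ht389: 4
  Ht275 vs Ht209: 10
  Ht275 vs Ht217: 9
  Ht275 vs Ht389: 9
  Ht209 vs Ht217: 9
  Ht209 vs Ht389: 9
  Ht217 vs Ht389: 9
The smallest is 4 mismatches, between Ht193 and Ht389; p = 4/16 = 0.250.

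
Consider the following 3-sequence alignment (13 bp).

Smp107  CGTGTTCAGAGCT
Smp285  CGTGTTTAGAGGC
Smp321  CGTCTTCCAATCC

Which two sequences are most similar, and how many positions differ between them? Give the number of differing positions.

Pairwise Hamming distances:
  Smp107 vs Smp285: 3
  Smp107 vs Smp321: 5
  Smp285 vs Smp321: 6
The smallest is 3, between Smp107 and Smp285.

3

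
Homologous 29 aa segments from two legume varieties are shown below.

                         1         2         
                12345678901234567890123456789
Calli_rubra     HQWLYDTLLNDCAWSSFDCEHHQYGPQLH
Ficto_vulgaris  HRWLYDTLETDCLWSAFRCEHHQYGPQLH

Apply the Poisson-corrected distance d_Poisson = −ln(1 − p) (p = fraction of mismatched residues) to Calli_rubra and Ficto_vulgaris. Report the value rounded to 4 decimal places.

Mismatches occur at site 2 (Q/R), site 9 (L/E), site 10 (N/T), site 13 (A/L), site 16 (S/A), site 18 (D/R).
p = 6/29 = 0.206897.
d = −ln(1 − 0.206897) = −ln(0.793103) = 0.2318.

0.2318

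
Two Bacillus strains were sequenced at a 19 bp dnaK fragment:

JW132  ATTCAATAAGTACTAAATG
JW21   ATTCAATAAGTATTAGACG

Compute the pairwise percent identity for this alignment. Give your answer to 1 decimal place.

84.2%

Mismatches occur at site 13 (C→T), site 16 (A→G), site 18 (T→C).
16 of the 19 sites match, so the percent identity is 16/19 × 100 = 84.2%.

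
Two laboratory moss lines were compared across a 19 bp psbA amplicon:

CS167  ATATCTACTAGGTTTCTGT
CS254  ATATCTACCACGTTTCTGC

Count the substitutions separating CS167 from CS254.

The sequences differ at positions 9 (T/C), 11 (G/C), 19 (T/C).
That gives 3 mismatches out of 19 aligned sites, so the Hamming distance is 3.

3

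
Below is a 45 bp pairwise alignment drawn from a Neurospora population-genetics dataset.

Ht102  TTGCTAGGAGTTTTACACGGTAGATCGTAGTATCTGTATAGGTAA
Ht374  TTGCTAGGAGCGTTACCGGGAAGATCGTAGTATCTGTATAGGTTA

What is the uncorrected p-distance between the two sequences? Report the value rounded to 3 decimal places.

0.133

The sequences differ at positions 11 (T/C), 12 (T/G), 17 (A/C), 18 (C/G), 21 (T/A), 44 (A/T).
There are 6 differences over 45 sites, so p = 6/45 = 0.133.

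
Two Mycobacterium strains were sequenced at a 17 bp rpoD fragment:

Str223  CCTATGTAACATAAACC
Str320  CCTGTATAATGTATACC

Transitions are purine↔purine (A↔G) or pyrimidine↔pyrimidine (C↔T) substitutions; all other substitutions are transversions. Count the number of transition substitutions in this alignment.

4

Differing sites — 4:A/G (Ti); 6:G/A (Ti); 10:C/T (Ti); 11:A/G (Ti); 14:A/T (Tv).
Of the 5 differences, 4 transitions and 1 transversion, so the answer is 4.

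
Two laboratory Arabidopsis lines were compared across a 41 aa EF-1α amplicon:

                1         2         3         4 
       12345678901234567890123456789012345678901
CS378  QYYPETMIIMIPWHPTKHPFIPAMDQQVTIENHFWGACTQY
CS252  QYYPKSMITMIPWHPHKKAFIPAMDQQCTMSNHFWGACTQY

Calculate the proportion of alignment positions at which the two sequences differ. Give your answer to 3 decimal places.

0.220

Mismatches occur at site 5 (E↔K), site 6 (T↔S), site 9 (I↔T), site 16 (T↔H), site 18 (H↔K), site 19 (P↔A), site 28 (V↔C), site 30 (I↔M), site 31 (E↔S).
There are 9 differences over 41 sites, so p = 9/41 = 0.220.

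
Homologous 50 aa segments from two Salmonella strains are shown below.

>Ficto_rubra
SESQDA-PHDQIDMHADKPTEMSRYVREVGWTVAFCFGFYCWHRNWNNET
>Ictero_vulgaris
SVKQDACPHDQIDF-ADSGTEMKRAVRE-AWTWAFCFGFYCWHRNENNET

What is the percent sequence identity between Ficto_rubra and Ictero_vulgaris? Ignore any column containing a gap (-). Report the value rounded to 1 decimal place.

Excluding the 3 gap columns leaves 47 comparable sites.
The sequences differ at positions 2 (E/V), 3 (S/K), 14 (M/F), 18 (K/S), 19 (P/G), 23 (S/K), 25 (Y/A), 30 (G/A), 33 (V/W), 46 (W/E).
37 of the 47 comparable sites match, so the percent identity is 37/47 × 100 = 78.7%.

78.7%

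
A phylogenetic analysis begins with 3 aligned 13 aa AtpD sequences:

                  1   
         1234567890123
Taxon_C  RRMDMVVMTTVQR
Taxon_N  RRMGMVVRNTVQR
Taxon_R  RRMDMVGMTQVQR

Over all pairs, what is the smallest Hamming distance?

2

Pairwise Hamming distances:
  Taxon_C vs Taxon_N: 3
  Taxon_C vs Taxon_R: 2
  Taxon_N vs Taxon_R: 5
The smallest is 2, between Taxon_C and Taxon_R.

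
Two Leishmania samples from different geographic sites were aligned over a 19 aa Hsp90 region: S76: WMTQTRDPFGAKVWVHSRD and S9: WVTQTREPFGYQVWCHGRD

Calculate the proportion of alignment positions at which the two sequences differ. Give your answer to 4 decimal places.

0.3158

Differing sites — 2:M/V; 7:D/E; 11:A/Y; 12:K/Q; 15:V/C; 17:S/G.
There are 6 differences over 19 sites, so p = 6/19 = 0.3158.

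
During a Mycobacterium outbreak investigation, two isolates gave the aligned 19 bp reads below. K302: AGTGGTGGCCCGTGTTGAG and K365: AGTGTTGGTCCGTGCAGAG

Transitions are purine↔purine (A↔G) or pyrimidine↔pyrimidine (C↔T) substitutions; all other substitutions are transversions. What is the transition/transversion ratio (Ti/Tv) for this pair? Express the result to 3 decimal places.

1.000

Differing sites — 5:G/T (Tv); 9:C/T (Ti); 15:T/C (Ti); 16:T/A (Tv).
Of the 4 differences, 2 transitions and 2 transversions, so Ti/Tv = 2/2 = 1.000.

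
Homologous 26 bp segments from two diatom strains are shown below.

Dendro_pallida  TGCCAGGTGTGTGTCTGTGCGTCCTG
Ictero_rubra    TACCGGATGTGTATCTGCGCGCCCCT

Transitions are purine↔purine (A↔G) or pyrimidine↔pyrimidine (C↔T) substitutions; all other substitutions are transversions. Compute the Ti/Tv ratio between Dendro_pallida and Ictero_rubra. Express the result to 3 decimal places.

Differing sites — 2:G/A (Ti); 5:A/G (Ti); 7:G/A (Ti); 13:G/A (Ti); 18:T/C (Ti); 22:T/C (Ti); 25:T/C (Ti); 26:G/T (Tv).
Of the 8 differences, 7 transitions and 1 transversion, so Ti/Tv = 7/1 = 7.000.

7.000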